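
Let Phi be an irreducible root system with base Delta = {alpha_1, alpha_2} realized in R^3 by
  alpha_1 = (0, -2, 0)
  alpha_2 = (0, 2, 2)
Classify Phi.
type B_2

Compute the Cartan integers a_ij = 2(alpha_i, alpha_j)/(alpha_j, alpha_j); the resulting 2x2 Cartan matrix is
[[2, -1], [-2, 2]].
The roots have two lengths (squared-length ratio 2:1); the short ones are alpha_{1}. The associated Dynkin diagram is a chain of 2 nodes with a double edge at one end; the terminal node there is the unique short simple root (B_2), so the type is B_2 (the algebra so(5)).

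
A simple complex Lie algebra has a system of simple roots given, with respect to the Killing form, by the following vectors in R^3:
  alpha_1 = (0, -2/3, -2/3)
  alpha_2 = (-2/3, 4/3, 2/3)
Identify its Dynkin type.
Compute the Cartan integers a_ij = 2(alpha_i, alpha_j)/(alpha_j, alpha_j); the resulting 2x2 Cartan matrix is
[[2, -1], [-3, 2]].
The roots have two lengths (squared-length ratio 3:1); the short ones are alpha_{1}. The associated Dynkin diagram is two nodes joined by a triple edge (G_2), so the type is G_2.

G2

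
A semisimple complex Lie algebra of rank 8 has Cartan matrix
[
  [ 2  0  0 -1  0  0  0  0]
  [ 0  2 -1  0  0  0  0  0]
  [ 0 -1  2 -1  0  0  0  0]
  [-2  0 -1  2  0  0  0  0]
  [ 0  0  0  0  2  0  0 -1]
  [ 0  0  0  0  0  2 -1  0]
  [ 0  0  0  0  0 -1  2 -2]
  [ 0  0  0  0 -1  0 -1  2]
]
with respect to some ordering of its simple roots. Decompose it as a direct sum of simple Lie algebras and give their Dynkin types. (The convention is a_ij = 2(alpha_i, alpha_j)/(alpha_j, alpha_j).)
B_4 ⊕ F_4

The diagram associated to this matrix has two connected components: the simple roots {alpha_1, alpha_2, alpha_3, alpha_4} form a chain of 4 nodes with a double edge at one end; the terminal node there is the unique short simple root (B_4), and {alpha_5, alpha_6, alpha_7, alpha_8} form a chain of 4 nodes with a double edge between the middle two (F_4). A semisimple Lie algebra decomposes uniquely as the direct sum of simple ideals, one per connected component of its Dynkin diagram, so g ≅ B_4 ⊕ F_4 (dimension 36 + 52 = 88).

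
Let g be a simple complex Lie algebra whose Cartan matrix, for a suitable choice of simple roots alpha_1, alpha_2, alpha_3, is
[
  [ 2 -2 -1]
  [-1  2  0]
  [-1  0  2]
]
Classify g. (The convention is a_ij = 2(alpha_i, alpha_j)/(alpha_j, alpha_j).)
The matrix has rank 3 with 2's on the diagonal. Reading the off-diagonal entries as Dynkin edges (a single edge where a_ij = a_ji = -1; a double or triple edge where a_ij * a_ji = 2 or 3), the diagram is a chain of 3 nodes with a double edge at one end; the terminal node there is the unique short simple root (B_3). One simple-root ordering that puts it in standard form is (alpha_3, alpha_1, alpha_2). So the algebra is type B_3, i.e. so(7).

B_3 (so(7))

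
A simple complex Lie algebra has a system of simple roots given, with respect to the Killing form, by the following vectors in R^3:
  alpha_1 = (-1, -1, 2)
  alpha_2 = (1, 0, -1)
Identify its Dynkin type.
G_2

Compute the Cartan integers a_ij = 2(alpha_i, alpha_j)/(alpha_j, alpha_j); the resulting 2x2 Cartan matrix is
[[2, -3], [-1, 2]].
The roots have two lengths (squared-length ratio 3:1); the short ones are alpha_{2}. The associated Dynkin diagram is two nodes joined by a triple edge (G_2), so the type is G_2.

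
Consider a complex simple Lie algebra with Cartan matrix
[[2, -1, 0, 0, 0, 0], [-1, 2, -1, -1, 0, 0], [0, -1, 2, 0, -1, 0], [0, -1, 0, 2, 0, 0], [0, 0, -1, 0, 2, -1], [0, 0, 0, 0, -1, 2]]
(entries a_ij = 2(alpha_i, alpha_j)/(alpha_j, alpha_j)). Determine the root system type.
The matrix has rank 6 with 2's on the diagonal. Reading the off-diagonal entries as Dynkin edges (a single edge where a_ij = a_ji = -1; a double or triple edge where a_ij * a_ji = 2 or 3), the diagram is a chain of 4 nodes with a fork of two nodes at one end (D_6). One simple-root ordering that puts it in standard form is (alpha_6, alpha_5, alpha_3, alpha_2, alpha_4, alpha_1). So the algebra is type D_6, i.e. so(12).

D_6 (so(12))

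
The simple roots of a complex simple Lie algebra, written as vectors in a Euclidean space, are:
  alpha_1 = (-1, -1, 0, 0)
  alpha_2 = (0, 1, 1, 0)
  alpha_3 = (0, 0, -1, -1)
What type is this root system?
Compute the Cartan integers a_ij = 2(alpha_i, alpha_j)/(alpha_j, alpha_j); the resulting 3x3 Cartan matrix is
[[2, -1, 0], [-1, 2, -1], [0, -1, 2]].
All simple roots have the same length, so the diagram is simply laced. The associated Dynkin diagram is a chain of 3 nodes with single edges (A_3), so the type is A_3 (the algebra sl(4)).

A3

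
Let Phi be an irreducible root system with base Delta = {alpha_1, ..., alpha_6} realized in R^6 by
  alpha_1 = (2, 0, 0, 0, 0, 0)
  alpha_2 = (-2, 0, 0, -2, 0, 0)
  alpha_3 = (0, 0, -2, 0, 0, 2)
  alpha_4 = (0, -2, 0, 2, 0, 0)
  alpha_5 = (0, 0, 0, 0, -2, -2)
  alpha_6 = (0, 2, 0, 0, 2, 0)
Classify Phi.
Compute the Cartan integers a_ij = 2(alpha_i, alpha_j)/(alpha_j, alpha_j); the resulting 6x6 Cartan matrix is
[[2, -1, 0, 0, 0, 0], [-2, 2, 0, -1, 0, 0], [0, 0, 2, 0, -1, 0], [0, -1, 0, 2, 0, -1], [0, 0, -1, 0, 2, -1], [0, 0, 0, -1, -1, 2]].
The roots have two lengths (squared-length ratio 2:1); the short ones are alpha_{1}. The associated Dynkin diagram is a chain of 6 nodes with a double edge at one end; the terminal node there is the unique short simple root (B_6), so the type is B_6 (the algebra so(13)).

B_6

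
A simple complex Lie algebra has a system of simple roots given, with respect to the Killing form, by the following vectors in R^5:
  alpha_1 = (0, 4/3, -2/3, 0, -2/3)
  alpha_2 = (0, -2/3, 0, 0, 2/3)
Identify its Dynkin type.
Compute the Cartan integers a_ij = 2(alpha_i, alpha_j)/(alpha_j, alpha_j); the resulting 2x2 Cartan matrix is
[[2, -3], [-1, 2]].
The roots have two lengths (squared-length ratio 3:1); the short ones are alpha_{2}. The associated Dynkin diagram is two nodes joined by a triple edge (G_2), so the type is G_2.

G2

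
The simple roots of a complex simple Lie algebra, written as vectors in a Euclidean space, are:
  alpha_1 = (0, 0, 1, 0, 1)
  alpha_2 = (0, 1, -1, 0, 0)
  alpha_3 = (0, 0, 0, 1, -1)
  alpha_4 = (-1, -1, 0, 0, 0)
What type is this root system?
A4

Compute the Cartan integers a_ij = 2(alpha_i, alpha_j)/(alpha_j, alpha_j); the resulting 4x4 Cartan matrix is
[[2, -1, -1, 0], [-1, 2, 0, -1], [-1, 0, 2, 0], [0, -1, 0, 2]].
All simple roots have the same length, so the diagram is simply laced. The associated Dynkin diagram is a chain of 4 nodes with single edges (A_4), so the type is A_4 (the algebra sl(5)).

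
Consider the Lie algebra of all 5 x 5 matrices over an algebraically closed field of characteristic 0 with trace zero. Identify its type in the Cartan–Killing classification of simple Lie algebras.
A_4 (sl(5))

This is sl(5), which has dimension 5^2 - 1 = 24 and rank 5 - 1 = 4 (a Cartan subalgebra is the diagonal traceless matrices). In the classification of classical Lie algebras, the special linear algebra sl(n+1) has type A_n; here n = 4, so the Dynkin diagram is a chain of 4 nodes with single edges (A_4). Hence the type is A_4.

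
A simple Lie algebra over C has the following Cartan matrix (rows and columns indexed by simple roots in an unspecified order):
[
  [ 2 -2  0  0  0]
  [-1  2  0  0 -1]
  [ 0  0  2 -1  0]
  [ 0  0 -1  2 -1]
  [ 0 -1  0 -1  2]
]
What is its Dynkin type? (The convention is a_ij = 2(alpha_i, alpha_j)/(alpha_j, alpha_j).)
type C_5

The matrix has rank 5 with 2's on the diagonal. Reading the off-diagonal entries as Dynkin edges (a single edge where a_ij = a_ji = -1; a double or triple edge where a_ij * a_ji = 2 or 3), the diagram is a chain of 5 nodes with a double edge at one end; the terminal node there is the unique long simple root (C_5). One simple-root ordering that puts it in standard form is (alpha_3, alpha_4, alpha_5, alpha_2, alpha_1). So the algebra is type C_5, i.e. sp(10).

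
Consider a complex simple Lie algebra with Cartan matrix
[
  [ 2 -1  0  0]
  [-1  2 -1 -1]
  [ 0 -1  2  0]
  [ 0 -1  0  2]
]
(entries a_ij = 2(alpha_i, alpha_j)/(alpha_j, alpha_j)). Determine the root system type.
The matrix has rank 4 with 2's on the diagonal. Reading the off-diagonal entries as Dynkin edges (a single edge where a_ij = a_ji = -1; a double or triple edge where a_ij * a_ji = 2 or 3), the diagram is a chain of 2 nodes with a fork of two nodes at one end (D_4). One simple-root ordering that puts it in standard form is (alpha_3, alpha_2, alpha_1, alpha_4). So the algebra is type D_4, i.e. so(8).

type D_4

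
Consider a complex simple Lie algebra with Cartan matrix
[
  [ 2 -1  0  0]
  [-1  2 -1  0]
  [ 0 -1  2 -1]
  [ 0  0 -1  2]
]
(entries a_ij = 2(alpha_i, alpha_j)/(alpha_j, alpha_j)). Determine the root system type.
The matrix has rank 4 with 2's on the diagonal. Reading the off-diagonal entries as Dynkin edges (a single edge where a_ij = a_ji = -1; a double or triple edge where a_ij * a_ji = 2 or 3), the diagram is a chain of 4 nodes with single edges (A_4). One simple-root ordering that puts it in standard form is (alpha_4, alpha_3, alpha_2, alpha_1). So the algebra is type A_4, i.e. sl(5).

type A_4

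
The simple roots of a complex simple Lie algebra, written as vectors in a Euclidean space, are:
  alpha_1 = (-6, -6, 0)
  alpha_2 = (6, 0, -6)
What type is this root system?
Compute the Cartan integers a_ij = 2(alpha_i, alpha_j)/(alpha_j, alpha_j); the resulting 2x2 Cartan matrix is
[[2, -1], [-1, 2]].
All simple roots have the same length, so the diagram is simply laced. The associated Dynkin diagram is a chain of 2 nodes with single edges (A_2), so the type is A_2 (the algebra sl(3)).

type A_2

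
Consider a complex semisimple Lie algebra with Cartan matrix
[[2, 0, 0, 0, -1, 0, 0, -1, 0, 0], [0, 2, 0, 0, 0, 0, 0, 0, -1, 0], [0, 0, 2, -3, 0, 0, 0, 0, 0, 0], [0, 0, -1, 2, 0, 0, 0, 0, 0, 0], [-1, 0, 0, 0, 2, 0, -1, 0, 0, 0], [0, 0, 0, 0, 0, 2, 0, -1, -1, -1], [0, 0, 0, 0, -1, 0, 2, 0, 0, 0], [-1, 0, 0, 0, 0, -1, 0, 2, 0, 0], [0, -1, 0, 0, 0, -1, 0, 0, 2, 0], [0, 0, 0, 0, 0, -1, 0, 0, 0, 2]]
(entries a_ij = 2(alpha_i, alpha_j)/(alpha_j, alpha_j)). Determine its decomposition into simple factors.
The diagram associated to this matrix has two connected components: the simple roots {alpha_1, alpha_2, alpha_5, alpha_6, alpha_7, alpha_8, alpha_9, alpha_10} form a chain of 7 nodes with one extra node attached to the third node from one end (E_8), and {alpha_3, alpha_4} form two nodes joined by a triple edge (G_2). A semisimple Lie algebra decomposes uniquely as the direct sum of simple ideals, one per connected component of its Dynkin diagram, so g ≅ E_8 ⊕ G_2 (dimension 248 + 14 = 262).

E_8 + G_2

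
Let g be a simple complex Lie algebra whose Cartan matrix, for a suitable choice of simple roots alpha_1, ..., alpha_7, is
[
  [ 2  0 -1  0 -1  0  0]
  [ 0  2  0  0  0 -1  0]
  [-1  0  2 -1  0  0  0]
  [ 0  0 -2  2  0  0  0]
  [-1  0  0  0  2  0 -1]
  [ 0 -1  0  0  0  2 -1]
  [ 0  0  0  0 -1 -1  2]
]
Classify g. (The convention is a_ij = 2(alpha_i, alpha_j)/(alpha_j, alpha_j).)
The matrix has rank 7 with 2's on the diagonal. Reading the off-diagonal entries as Dynkin edges (a single edge where a_ij = a_ji = -1; a double or triple edge where a_ij * a_ji = 2 or 3), the diagram is a chain of 7 nodes with a double edge at one end; the terminal node there is the unique long simple root (C_7). One simple-root ordering that puts it in standard form is (alpha_2, alpha_6, alpha_7, alpha_5, alpha_1, alpha_3, alpha_4). So the algebra is type C_7, i.e. sp(14).

C_7 (sp(14))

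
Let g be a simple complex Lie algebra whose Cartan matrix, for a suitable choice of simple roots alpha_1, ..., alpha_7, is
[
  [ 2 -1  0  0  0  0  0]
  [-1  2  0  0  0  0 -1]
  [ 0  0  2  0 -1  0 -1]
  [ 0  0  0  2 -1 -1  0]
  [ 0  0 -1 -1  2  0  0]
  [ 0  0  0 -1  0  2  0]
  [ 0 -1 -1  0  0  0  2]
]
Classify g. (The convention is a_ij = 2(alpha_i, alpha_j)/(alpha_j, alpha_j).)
The matrix has rank 7 with 2's on the diagonal. Reading the off-diagonal entries as Dynkin edges (a single edge where a_ij = a_ji = -1; a double or triple edge where a_ij * a_ji = 2 or 3), the diagram is a chain of 7 nodes with single edges (A_7). One simple-root ordering that puts it in standard form is (alpha_6, alpha_4, alpha_5, alpha_3, alpha_7, alpha_2, alpha_1). So the algebra is type A_7, i.e. sl(8).

A_7 (sl(8))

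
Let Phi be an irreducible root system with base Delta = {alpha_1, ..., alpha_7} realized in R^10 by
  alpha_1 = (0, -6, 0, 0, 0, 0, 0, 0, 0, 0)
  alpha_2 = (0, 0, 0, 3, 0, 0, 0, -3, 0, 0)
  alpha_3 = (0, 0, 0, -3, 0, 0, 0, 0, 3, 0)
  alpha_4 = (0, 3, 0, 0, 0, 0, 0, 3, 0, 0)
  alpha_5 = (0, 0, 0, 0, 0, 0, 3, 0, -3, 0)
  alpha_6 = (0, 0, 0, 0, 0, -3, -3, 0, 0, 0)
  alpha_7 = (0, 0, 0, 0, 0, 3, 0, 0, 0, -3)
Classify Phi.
C_7 (sp(14))

Compute the Cartan integers a_ij = 2(alpha_i, alpha_j)/(alpha_j, alpha_j); the resulting 7x7 Cartan matrix is
[[2, 0, 0, -2, 0, 0, 0], [0, 2, -1, -1, 0, 0, 0], [0, -1, 2, 0, -1, 0, 0], [-1, -1, 0, 2, 0, 0, 0], [0, 0, -1, 0, 2, -1, 0], [0, 0, 0, 0, -1, 2, -1], [0, 0, 0, 0, 0, -1, 2]].
The roots have two lengths (squared-length ratio 2:1); the short ones are alpha_{2,3,4,5,6,7}. The associated Dynkin diagram is a chain of 7 nodes with a double edge at one end; the terminal node there is the unique long simple root (C_7), so the type is C_7 (the algebra sp(14)).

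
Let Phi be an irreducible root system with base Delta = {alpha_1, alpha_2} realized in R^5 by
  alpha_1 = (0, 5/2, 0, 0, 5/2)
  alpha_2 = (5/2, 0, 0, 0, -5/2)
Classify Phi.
Compute the Cartan integers a_ij = 2(alpha_i, alpha_j)/(alpha_j, alpha_j); the resulting 2x2 Cartan matrix is
[[2, -1], [-1, 2]].
All simple roots have the same length, so the diagram is simply laced. The associated Dynkin diagram is a chain of 2 nodes with single edges (A_2), so the type is A_2 (the algebra sl(3)).

A_2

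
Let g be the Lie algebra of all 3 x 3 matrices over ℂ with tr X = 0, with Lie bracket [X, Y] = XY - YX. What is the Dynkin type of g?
A_2

This is sl(3), which has dimension 3^2 - 1 = 8 and rank 3 - 1 = 2 (a Cartan subalgebra is the diagonal traceless matrices). In the classification of classical Lie algebras, the special linear algebra sl(n+1) has type A_n; here n = 2, so the Dynkin diagram is a chain of 2 nodes with single edges (A_2). Hence the type is A_2.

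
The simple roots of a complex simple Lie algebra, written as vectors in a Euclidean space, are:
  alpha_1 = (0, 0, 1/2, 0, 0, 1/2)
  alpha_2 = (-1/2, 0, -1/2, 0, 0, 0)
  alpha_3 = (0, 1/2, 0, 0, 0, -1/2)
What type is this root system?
Compute the Cartan integers a_ij = 2(alpha_i, alpha_j)/(alpha_j, alpha_j); the resulting 3x3 Cartan matrix is
[[2, -1, -1], [-1, 2, 0], [-1, 0, 2]].
All simple roots have the same length, so the diagram is simply laced. The associated Dynkin diagram is a chain of 3 nodes with single edges (A_3), so the type is A_3 (the algebra sl(4)).

A_3 (sl(4))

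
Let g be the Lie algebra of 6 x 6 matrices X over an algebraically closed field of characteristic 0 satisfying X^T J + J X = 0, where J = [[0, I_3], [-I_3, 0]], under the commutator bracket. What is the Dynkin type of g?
C_3 (sp(6))

This is sp(6), which has dimension 6(6+1)/2 = 21 and rank 6/2 = 3. In the classification of classical Lie algebras, the symplectic algebra sp(2n) has type C_n; here n = 3, so the Dynkin diagram is a chain of 3 nodes with a double edge at one end; the terminal node there is the unique long simple root (C_3). Hence the type is C_3.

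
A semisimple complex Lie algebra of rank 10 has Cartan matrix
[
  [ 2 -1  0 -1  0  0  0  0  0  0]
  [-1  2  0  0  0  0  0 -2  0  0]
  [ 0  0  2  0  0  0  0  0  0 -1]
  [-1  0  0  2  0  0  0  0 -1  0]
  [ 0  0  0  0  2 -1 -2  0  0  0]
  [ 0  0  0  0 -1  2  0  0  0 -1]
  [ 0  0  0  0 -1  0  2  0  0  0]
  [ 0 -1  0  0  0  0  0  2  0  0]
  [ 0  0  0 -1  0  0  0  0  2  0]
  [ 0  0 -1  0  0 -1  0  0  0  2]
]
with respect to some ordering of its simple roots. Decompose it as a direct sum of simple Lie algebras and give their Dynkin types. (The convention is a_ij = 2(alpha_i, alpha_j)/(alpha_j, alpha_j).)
B5 ⊕ B5

The diagram associated to this matrix has two connected components: the simple roots {alpha_3, alpha_5, alpha_6, alpha_7, alpha_10} form a chain of 5 nodes with a double edge at one end; the terminal node there is the unique short simple root (B_5), and {alpha_1, alpha_2, alpha_4, alpha_8, alpha_9} form a chain of 5 nodes with a double edge at one end; the terminal node there is the unique short simple root (B_5). A semisimple Lie algebra decomposes uniquely as the direct sum of simple ideals, one per connected component of its Dynkin diagram, so g ≅ B_5 ⊕ B_5 (dimension 55 + 55 = 110).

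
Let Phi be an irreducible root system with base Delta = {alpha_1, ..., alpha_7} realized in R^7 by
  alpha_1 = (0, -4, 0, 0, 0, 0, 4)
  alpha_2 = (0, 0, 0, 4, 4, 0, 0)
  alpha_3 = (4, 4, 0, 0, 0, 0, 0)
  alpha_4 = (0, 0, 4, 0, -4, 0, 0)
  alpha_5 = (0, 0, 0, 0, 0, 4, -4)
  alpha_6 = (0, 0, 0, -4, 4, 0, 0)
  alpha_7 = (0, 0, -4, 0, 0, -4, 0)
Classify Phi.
type D_7

Compute the Cartan integers a_ij = 2(alpha_i, alpha_j)/(alpha_j, alpha_j); the resulting 7x7 Cartan matrix is
[[2, 0, -1, 0, -1, 0, 0], [0, 2, 0, -1, 0, 0, 0], [-1, 0, 2, 0, 0, 0, 0], [0, -1, 0, 2, 0, -1, -1], [-1, 0, 0, 0, 2, 0, -1], [0, 0, 0, -1, 0, 2, 0], [0, 0, 0, -1, -1, 0, 2]].
All simple roots have the same length, so the diagram is simply laced. The associated Dynkin diagram is a chain of 5 nodes with a fork of two nodes at one end (D_7), so the type is D_7 (the algebra so(14)).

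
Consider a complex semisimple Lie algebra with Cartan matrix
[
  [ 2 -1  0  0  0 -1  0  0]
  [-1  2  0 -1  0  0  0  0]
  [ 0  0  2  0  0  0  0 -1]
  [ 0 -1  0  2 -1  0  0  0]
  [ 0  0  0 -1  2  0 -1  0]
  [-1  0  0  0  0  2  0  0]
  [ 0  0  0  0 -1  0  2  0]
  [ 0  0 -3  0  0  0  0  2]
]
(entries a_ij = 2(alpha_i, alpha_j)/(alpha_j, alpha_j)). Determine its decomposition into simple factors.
type A_6 ⊕ type G_2

The diagram associated to this matrix has two connected components: the simple roots {alpha_1, alpha_2, alpha_4, alpha_5, alpha_6, alpha_7} form a chain of 6 nodes with single edges (A_6), and {alpha_3, alpha_8} form two nodes joined by a triple edge (G_2). A semisimple Lie algebra decomposes uniquely as the direct sum of simple ideals, one per connected component of its Dynkin diagram, so g ≅ A_6 ⊕ G_2 (dimension 48 + 14 = 62).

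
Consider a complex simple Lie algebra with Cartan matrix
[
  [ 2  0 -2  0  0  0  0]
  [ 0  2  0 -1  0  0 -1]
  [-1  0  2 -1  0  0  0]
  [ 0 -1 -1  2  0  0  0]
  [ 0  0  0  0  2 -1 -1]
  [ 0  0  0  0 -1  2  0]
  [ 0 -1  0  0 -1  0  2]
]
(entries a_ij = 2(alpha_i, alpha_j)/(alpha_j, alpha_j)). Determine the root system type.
C_7 (sp(14))

The matrix has rank 7 with 2's on the diagonal. Reading the off-diagonal entries as Dynkin edges (a single edge where a_ij = a_ji = -1; a double or triple edge where a_ij * a_ji = 2 or 3), the diagram is a chain of 7 nodes with a double edge at one end; the terminal node there is the unique long simple root (C_7). One simple-root ordering that puts it in standard form is (alpha_6, alpha_5, alpha_7, alpha_2, alpha_4, alpha_3, alpha_1). So the algebra is type C_7, i.e. sp(14).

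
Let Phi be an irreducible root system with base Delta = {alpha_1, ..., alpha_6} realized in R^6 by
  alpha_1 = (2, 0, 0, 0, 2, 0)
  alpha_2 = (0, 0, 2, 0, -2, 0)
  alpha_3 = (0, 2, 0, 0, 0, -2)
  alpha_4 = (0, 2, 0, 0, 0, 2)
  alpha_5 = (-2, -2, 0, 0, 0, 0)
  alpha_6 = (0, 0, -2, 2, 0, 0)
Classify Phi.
Compute the Cartan integers a_ij = 2(alpha_i, alpha_j)/(alpha_j, alpha_j); the resulting 6x6 Cartan matrix is
[[2, -1, 0, 0, -1, 0], [-1, 2, 0, 0, 0, -1], [0, 0, 2, 0, -1, 0], [0, 0, 0, 2, -1, 0], [-1, 0, -1, -1, 2, 0], [0, -1, 0, 0, 0, 2]].
All simple roots have the same length, so the diagram is simply laced. The associated Dynkin diagram is a chain of 4 nodes with a fork of two nodes at one end (D_6), so the type is D_6 (the algebra so(12)).

D_6 (so(12))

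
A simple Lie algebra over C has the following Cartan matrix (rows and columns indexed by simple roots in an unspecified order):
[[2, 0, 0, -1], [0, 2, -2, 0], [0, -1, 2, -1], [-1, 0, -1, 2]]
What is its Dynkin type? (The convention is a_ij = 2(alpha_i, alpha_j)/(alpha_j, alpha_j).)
C4

The matrix has rank 4 with 2's on the diagonal. Reading the off-diagonal entries as Dynkin edges (a single edge where a_ij = a_ji = -1; a double or triple edge where a_ij * a_ji = 2 or 3), the diagram is a chain of 4 nodes with a double edge at one end; the terminal node there is the unique long simple root (C_4). One simple-root ordering that puts it in standard form is (alpha_1, alpha_4, alpha_3, alpha_2). So the algebra is type C_4, i.e. sp(8).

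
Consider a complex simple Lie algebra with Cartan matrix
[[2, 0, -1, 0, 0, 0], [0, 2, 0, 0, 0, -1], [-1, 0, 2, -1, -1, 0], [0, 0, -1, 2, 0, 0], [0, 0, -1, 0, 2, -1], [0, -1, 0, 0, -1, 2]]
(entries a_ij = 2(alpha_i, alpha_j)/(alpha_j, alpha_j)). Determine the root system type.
type D_6

The matrix has rank 6 with 2's on the diagonal. Reading the off-diagonal entries as Dynkin edges (a single edge where a_ij = a_ji = -1; a double or triple edge where a_ij * a_ji = 2 or 3), the diagram is a chain of 4 nodes with a fork of two nodes at one end (D_6). One simple-root ordering that puts it in standard form is (alpha_2, alpha_6, alpha_5, alpha_3, alpha_1, alpha_4). So the algebra is type D_6, i.e. so(12).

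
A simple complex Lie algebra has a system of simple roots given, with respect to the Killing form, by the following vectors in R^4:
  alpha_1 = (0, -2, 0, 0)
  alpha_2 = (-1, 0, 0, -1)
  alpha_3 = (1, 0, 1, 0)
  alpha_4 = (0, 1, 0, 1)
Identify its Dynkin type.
type C_4

Compute the Cartan integers a_ij = 2(alpha_i, alpha_j)/(alpha_j, alpha_j); the resulting 4x4 Cartan matrix is
[[2, 0, 0, -2], [0, 2, -1, -1], [0, -1, 2, 0], [-1, -1, 0, 2]].
The roots have two lengths (squared-length ratio 2:1); the short ones are alpha_{2,3,4}. The associated Dynkin diagram is a chain of 4 nodes with a double edge at one end; the terminal node there is the unique long simple root (C_4), so the type is C_4 (the algebra sp(8)).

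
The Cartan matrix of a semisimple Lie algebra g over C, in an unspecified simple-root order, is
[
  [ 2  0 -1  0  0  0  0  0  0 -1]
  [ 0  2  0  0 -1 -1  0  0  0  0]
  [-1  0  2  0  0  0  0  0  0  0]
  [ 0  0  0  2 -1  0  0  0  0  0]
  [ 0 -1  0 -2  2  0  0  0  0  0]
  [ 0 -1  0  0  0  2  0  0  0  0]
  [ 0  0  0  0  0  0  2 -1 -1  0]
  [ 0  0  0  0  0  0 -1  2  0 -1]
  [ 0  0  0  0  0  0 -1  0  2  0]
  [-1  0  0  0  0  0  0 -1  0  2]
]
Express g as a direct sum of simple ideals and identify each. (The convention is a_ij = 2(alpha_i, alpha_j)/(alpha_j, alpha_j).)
The diagram associated to this matrix has two connected components: the simple roots {alpha_1, alpha_3, alpha_7, alpha_8, alpha_9, alpha_10} form a chain of 6 nodes with single edges (A_6), and {alpha_2, alpha_4, alpha_5, alpha_6} form a chain of 4 nodes with a double edge at one end; the terminal node there is the unique short simple root (B_4). A semisimple Lie algebra decomposes uniquely as the direct sum of simple ideals, one per connected component of its Dynkin diagram, so g ≅ A_6 ⊕ B_4 (dimension 48 + 36 = 84).

A6 ⊕ B4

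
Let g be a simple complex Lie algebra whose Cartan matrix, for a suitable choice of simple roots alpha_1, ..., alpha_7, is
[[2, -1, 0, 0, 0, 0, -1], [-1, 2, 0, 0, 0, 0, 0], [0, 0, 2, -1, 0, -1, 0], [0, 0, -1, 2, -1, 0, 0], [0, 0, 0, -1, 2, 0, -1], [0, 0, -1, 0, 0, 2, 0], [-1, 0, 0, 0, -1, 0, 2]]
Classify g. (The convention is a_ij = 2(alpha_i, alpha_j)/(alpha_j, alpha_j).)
The matrix has rank 7 with 2's on the diagonal. Reading the off-diagonal entries as Dynkin edges (a single edge where a_ij = a_ji = -1; a double or triple edge where a_ij * a_ji = 2 or 3), the diagram is a chain of 7 nodes with single edges (A_7). One simple-root ordering that puts it in standard form is (alpha_6, alpha_3, alpha_4, alpha_5, alpha_7, alpha_1, alpha_2). So the algebra is type A_7, i.e. sl(8).

A_7 (sl(8))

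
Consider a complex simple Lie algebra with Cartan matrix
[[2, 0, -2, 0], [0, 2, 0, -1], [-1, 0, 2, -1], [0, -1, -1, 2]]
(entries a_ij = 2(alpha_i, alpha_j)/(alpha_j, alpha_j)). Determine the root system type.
C4

The matrix has rank 4 with 2's on the diagonal. Reading the off-diagonal entries as Dynkin edges (a single edge where a_ij = a_ji = -1; a double or triple edge where a_ij * a_ji = 2 or 3), the diagram is a chain of 4 nodes with a double edge at one end; the terminal node there is the unique long simple root (C_4). One simple-root ordering that puts it in standard form is (alpha_2, alpha_4, alpha_3, alpha_1). So the algebra is type C_4, i.e. sp(8).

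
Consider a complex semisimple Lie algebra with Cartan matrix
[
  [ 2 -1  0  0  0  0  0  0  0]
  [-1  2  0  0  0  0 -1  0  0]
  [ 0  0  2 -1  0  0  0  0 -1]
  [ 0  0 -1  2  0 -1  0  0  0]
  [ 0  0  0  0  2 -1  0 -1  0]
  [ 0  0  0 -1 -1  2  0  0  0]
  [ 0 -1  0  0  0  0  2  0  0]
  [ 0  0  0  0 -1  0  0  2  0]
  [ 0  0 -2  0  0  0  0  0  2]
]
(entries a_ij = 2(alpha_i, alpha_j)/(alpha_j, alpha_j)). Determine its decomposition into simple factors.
A_3 (sl(4)) + C_6 (sp(12))

The diagram associated to this matrix has two connected components: the simple roots {alpha_1, alpha_2, alpha_7} form a chain of 3 nodes with single edges (A_3), and {alpha_3, alpha_4, alpha_5, alpha_6, alpha_8, alpha_9} form a chain of 6 nodes with a double edge at one end; the terminal node there is the unique long simple root (C_6). A semisimple Lie algebra decomposes uniquely as the direct sum of simple ideals, one per connected component of its Dynkin diagram, so g ≅ A_3 ⊕ C_6 (dimension 15 + 78 = 93).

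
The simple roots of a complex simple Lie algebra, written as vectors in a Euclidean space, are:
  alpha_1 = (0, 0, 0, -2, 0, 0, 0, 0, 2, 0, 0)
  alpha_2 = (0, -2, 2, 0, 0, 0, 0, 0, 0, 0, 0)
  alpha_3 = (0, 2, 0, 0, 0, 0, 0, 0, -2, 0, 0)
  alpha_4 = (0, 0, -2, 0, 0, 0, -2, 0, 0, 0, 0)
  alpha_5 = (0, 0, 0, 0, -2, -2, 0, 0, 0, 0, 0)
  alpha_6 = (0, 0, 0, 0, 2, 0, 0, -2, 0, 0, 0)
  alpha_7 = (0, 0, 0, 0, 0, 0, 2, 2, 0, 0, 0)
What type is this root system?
A7

Compute the Cartan integers a_ij = 2(alpha_i, alpha_j)/(alpha_j, alpha_j); the resulting 7x7 Cartan matrix is
[[2, 0, -1, 0, 0, 0, 0], [0, 2, -1, -1, 0, 0, 0], [-1, -1, 2, 0, 0, 0, 0], [0, -1, 0, 2, 0, 0, -1], [0, 0, 0, 0, 2, -1, 0], [0, 0, 0, 0, -1, 2, -1], [0, 0, 0, -1, 0, -1, 2]].
All simple roots have the same length, so the diagram is simply laced. The associated Dynkin diagram is a chain of 7 nodes with single edges (A_7), so the type is A_7 (the algebra sl(8)).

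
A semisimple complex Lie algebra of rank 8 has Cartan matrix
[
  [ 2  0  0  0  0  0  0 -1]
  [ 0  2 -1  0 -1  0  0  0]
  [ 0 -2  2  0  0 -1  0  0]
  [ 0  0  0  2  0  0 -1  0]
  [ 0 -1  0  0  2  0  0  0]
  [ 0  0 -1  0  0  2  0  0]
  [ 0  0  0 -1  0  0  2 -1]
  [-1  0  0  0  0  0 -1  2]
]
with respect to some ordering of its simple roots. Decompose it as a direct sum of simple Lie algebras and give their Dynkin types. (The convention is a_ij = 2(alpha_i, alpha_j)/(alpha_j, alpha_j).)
type A_4 + type F_4

The diagram associated to this matrix has two connected components: the simple roots {alpha_1, alpha_4, alpha_7, alpha_8} form a chain of 4 nodes with single edges (A_4), and {alpha_2, alpha_3, alpha_5, alpha_6} form a chain of 4 nodes with a double edge between the middle two (F_4). A semisimple Lie algebra decomposes uniquely as the direct sum of simple ideals, one per connected component of its Dynkin diagram, so g ≅ A_4 ⊕ F_4 (dimension 24 + 52 = 76).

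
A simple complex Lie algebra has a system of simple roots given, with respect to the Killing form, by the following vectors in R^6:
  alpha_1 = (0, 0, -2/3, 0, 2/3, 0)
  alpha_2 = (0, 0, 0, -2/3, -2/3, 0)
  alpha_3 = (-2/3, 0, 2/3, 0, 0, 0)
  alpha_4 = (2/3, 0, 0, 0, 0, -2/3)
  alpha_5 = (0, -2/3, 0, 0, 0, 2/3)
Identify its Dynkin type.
Compute the Cartan integers a_ij = 2(alpha_i, alpha_j)/(alpha_j, alpha_j); the resulting 5x5 Cartan matrix is
[[2, -1, -1, 0, 0], [-1, 2, 0, 0, 0], [-1, 0, 2, -1, 0], [0, 0, -1, 2, -1], [0, 0, 0, -1, 2]].
All simple roots have the same length, so the diagram is simply laced. The associated Dynkin diagram is a chain of 5 nodes with single edges (A_5), so the type is A_5 (the algebra sl(6)).

type A_5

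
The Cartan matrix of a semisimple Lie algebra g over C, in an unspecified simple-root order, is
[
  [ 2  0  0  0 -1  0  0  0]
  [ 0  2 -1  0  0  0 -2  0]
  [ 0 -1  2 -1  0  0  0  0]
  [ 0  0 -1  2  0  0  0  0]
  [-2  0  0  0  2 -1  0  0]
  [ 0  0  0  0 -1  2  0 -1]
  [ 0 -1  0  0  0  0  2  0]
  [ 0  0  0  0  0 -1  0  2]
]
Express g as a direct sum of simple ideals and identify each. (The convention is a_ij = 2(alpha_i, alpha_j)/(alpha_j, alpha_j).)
The diagram associated to this matrix has two connected components: the simple roots {alpha_1, alpha_5, alpha_6, alpha_8} form a chain of 4 nodes with a double edge at one end; the terminal node there is the unique short simple root (B_4), and {alpha_2, alpha_3, alpha_4, alpha_7} form a chain of 4 nodes with a double edge at one end; the terminal node there is the unique short simple root (B_4). A semisimple Lie algebra decomposes uniquely as the direct sum of simple ideals, one per connected component of its Dynkin diagram, so g ≅ B_4 ⊕ B_4 (dimension 36 + 36 = 72).

type B_4 + type B_4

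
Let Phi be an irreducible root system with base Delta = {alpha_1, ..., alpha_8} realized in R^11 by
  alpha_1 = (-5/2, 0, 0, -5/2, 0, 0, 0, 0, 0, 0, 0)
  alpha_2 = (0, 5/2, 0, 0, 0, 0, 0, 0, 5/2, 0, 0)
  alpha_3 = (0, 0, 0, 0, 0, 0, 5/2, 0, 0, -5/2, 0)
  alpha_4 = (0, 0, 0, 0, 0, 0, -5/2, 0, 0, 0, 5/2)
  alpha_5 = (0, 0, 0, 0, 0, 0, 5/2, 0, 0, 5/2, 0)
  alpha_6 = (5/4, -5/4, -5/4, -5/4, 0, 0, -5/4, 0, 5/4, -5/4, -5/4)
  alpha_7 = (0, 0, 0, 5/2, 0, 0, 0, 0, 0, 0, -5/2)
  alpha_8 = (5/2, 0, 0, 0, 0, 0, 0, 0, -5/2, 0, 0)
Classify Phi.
Compute the Cartan integers a_ij = 2(alpha_i, alpha_j)/(alpha_j, alpha_j); the resulting 8x8 Cartan matrix is
[[2, 0, 0, 0, 0, 0, -1, -1], [0, 2, 0, 0, 0, 0, 0, -1], [0, 0, 2, -1, 0, 0, 0, 0], [0, 0, -1, 2, -1, 0, -1, 0], [0, 0, 0, -1, 2, -1, 0, 0], [0, 0, 0, 0, -1, 2, 0, 0], [-1, 0, 0, -1, 0, 0, 2, 0], [-1, -1, 0, 0, 0, 0, 0, 2]].
All simple roots have the same length, so the diagram is simply laced. The associated Dynkin diagram is a chain of 7 nodes with one extra node attached to the third node from one end (E_8), so the type is E_8.

E_8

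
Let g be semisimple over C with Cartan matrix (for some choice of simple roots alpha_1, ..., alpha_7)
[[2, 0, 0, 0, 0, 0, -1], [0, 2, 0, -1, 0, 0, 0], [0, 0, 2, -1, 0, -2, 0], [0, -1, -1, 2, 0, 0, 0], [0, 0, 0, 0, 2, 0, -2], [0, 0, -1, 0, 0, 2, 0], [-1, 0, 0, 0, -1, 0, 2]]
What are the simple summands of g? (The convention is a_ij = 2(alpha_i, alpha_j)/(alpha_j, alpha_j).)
type B_4 ⊕ type C_3

The diagram associated to this matrix has two connected components: the simple roots {alpha_2, alpha_3, alpha_4, alpha_6} form a chain of 4 nodes with a double edge at one end; the terminal node there is the unique short simple root (B_4), and {alpha_1, alpha_5, alpha_7} form a chain of 3 nodes with a double edge at one end; the terminal node there is the unique long simple root (C_3). A semisimple Lie algebra decomposes uniquely as the direct sum of simple ideals, one per connected component of its Dynkin diagram, so g ≅ B_4 ⊕ C_3 (dimension 36 + 21 = 57).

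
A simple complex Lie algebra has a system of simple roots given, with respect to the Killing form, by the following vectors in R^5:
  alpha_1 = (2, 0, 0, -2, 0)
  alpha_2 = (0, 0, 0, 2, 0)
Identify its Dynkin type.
Compute the Cartan integers a_ij = 2(alpha_i, alpha_j)/(alpha_j, alpha_j); the resulting 2x2 Cartan matrix is
[[2, -2], [-1, 2]].
The roots have two lengths (squared-length ratio 2:1); the short ones are alpha_{2}. The associated Dynkin diagram is a chain of 2 nodes with a double edge at one end; the terminal node there is the unique short simple root (B_2), so the type is B_2 (the algebra so(5)).

type B_2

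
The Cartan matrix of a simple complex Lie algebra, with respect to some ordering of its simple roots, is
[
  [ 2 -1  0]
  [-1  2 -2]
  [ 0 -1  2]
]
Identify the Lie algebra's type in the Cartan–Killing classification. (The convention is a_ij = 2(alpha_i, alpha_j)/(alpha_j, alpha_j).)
The matrix has rank 3 with 2's on the diagonal. Reading the off-diagonal entries as Dynkin edges (a single edge where a_ij = a_ji = -1; a double or triple edge where a_ij * a_ji = 2 or 3), the diagram is a chain of 3 nodes with a double edge at one end; the terminal node there is the unique short simple root (B_3). One simple-root ordering that puts it in standard form is (alpha_1, alpha_2, alpha_3). So the algebra is type B_3, i.e. so(7).

B3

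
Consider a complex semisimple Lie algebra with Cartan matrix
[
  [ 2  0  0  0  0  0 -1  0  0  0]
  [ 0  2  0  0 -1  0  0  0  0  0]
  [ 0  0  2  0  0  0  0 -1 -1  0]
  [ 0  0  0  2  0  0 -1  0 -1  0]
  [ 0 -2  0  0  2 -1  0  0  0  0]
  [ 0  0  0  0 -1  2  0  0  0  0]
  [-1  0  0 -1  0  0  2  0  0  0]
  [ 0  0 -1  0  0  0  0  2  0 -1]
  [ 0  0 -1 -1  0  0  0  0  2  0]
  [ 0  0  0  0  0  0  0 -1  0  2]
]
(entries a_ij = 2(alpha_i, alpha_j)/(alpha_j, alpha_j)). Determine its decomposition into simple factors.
The diagram associated to this matrix has two connected components: the simple roots {alpha_1, alpha_3, alpha_4, alpha_7, alpha_8, alpha_9, alpha_10} form a chain of 7 nodes with single edges (A_7), and {alpha_2, alpha_5, alpha_6} form a chain of 3 nodes with a double edge at one end; the terminal node there is the unique short simple root (B_3). A semisimple Lie algebra decomposes uniquely as the direct sum of simple ideals, one per connected component of its Dynkin diagram, so g ≅ A_7 ⊕ B_3 (dimension 63 + 21 = 84).

type A_7 + type B_3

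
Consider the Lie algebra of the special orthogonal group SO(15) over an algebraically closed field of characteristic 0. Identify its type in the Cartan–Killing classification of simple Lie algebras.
B7

This is so(15) with 15 odd, which has dimension 15(15-1)/2 = 105 and rank (15-1)/2 = 7. In the classification of classical Lie algebras, the orthogonal algebra so(2n+1) in an odd number of variables has type B_n; here n = 7, so the Dynkin diagram is a chain of 7 nodes with a double edge at one end; the terminal node there is the unique short simple root (B_7). Hence the type is B_7.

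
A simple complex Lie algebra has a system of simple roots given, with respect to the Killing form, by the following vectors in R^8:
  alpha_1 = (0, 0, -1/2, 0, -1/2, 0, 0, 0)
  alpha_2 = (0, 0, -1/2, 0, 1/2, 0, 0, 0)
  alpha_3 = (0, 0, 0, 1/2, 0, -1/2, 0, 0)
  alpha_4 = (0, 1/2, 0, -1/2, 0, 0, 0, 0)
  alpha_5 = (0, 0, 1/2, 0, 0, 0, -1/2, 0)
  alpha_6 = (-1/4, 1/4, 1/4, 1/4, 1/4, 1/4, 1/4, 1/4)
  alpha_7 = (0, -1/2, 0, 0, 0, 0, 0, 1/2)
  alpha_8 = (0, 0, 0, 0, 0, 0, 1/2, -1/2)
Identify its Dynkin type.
type E_8

Compute the Cartan integers a_ij = 2(alpha_i, alpha_j)/(alpha_j, alpha_j); the resulting 8x8 Cartan matrix is
[[2, 0, 0, 0, -1, -1, 0, 0], [0, 2, 0, 0, -1, 0, 0, 0], [0, 0, 2, -1, 0, 0, 0, 0], [0, 0, -1, 2, 0, 0, -1, 0], [-1, -1, 0, 0, 2, 0, 0, -1], [-1, 0, 0, 0, 0, 2, 0, 0], [0, 0, 0, -1, 0, 0, 2, -1], [0, 0, 0, 0, -1, 0, -1, 2]].
All simple roots have the same length, so the diagram is simply laced. The associated Dynkin diagram is a chain of 7 nodes with one extra node attached to the third node from one end (E_8), so the type is E_8.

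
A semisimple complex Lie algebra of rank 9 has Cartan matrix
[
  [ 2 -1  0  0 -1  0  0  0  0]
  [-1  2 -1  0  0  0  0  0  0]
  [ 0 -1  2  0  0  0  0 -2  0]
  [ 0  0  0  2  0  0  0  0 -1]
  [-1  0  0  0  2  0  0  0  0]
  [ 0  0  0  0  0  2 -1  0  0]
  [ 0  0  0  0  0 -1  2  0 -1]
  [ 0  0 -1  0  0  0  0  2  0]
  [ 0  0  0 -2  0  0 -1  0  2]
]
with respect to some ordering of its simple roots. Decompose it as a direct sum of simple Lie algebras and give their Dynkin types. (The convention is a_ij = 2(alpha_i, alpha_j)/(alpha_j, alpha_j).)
The diagram associated to this matrix has two connected components: the simple roots {alpha_4, alpha_6, alpha_7, alpha_9} form a chain of 4 nodes with a double edge at one end; the terminal node there is the unique short simple root (B_4), and {alpha_1, alpha_2, alpha_3, alpha_5, alpha_8} form a chain of 5 nodes with a double edge at one end; the terminal node there is the unique short simple root (B_5). A semisimple Lie algebra decomposes uniquely as the direct sum of simple ideals, one per connected component of its Dynkin diagram, so g ≅ B_4 ⊕ B_5 (dimension 36 + 55 = 91).

B_4 (so(9)) + B_5 (so(11))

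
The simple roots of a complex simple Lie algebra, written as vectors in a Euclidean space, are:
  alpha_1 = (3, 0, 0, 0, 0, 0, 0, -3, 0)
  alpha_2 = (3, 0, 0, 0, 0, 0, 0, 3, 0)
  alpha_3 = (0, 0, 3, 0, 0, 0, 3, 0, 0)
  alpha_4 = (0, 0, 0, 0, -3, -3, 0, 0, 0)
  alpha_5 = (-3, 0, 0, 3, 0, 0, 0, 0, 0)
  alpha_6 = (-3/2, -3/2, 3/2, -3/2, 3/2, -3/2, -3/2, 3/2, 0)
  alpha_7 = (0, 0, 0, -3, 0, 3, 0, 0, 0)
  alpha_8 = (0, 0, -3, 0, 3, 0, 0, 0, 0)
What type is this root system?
Compute the Cartan integers a_ij = 2(alpha_i, alpha_j)/(alpha_j, alpha_j); the resulting 8x8 Cartan matrix is
[[2, 0, 0, 0, -1, -1, 0, 0], [0, 2, 0, 0, -1, 0, 0, 0], [0, 0, 2, 0, 0, 0, 0, -1], [0, 0, 0, 2, 0, 0, -1, -1], [-1, -1, 0, 0, 2, 0, -1, 0], [-1, 0, 0, 0, 0, 2, 0, 0], [0, 0, 0, -1, -1, 0, 2, 0], [0, 0, -1, -1, 0, 0, 0, 2]].
All simple roots have the same length, so the diagram is simply laced. The associated Dynkin diagram is a chain of 7 nodes with one extra node attached to the third node from one end (E_8), so the type is E_8.

E_8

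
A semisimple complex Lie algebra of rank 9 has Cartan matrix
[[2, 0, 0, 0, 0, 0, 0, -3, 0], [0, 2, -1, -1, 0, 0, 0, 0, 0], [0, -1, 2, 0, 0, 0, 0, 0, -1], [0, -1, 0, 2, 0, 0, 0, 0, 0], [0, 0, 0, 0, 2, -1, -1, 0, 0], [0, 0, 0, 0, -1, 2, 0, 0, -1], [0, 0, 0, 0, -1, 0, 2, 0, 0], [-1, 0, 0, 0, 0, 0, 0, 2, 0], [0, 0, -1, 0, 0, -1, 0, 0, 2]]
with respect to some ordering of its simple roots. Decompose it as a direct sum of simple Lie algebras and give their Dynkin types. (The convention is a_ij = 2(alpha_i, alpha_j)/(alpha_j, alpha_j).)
A_7 (sl(8)) ⊕ G_2

The diagram associated to this matrix has two connected components: the simple roots {alpha_2, alpha_3, alpha_4, alpha_5, alpha_6, alpha_7, alpha_9} form a chain of 7 nodes with single edges (A_7), and {alpha_1, alpha_8} form two nodes joined by a triple edge (G_2). A semisimple Lie algebra decomposes uniquely as the direct sum of simple ideals, one per connected component of its Dynkin diagram, so g ≅ A_7 ⊕ G_2 (dimension 63 + 14 = 77).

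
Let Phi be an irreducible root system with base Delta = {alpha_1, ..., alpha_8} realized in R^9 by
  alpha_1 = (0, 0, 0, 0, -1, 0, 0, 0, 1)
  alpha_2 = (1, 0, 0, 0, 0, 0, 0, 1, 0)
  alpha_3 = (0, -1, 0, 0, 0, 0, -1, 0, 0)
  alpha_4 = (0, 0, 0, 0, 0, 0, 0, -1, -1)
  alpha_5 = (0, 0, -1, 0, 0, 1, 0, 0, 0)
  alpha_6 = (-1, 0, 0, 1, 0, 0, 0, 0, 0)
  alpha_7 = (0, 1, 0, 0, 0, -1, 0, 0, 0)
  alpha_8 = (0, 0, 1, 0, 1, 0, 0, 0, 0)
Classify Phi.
A8

Compute the Cartan integers a_ij = 2(alpha_i, alpha_j)/(alpha_j, alpha_j); the resulting 8x8 Cartan matrix is
[[2, 0, 0, -1, 0, 0, 0, -1], [0, 2, 0, -1, 0, -1, 0, 0], [0, 0, 2, 0, 0, 0, -1, 0], [-1, -1, 0, 2, 0, 0, 0, 0], [0, 0, 0, 0, 2, 0, -1, -1], [0, -1, 0, 0, 0, 2, 0, 0], [0, 0, -1, 0, -1, 0, 2, 0], [-1, 0, 0, 0, -1, 0, 0, 2]].
All simple roots have the same length, so the diagram is simply laced. The associated Dynkin diagram is a chain of 8 nodes with single edges (A_8), so the type is A_8 (the algebra sl(9)).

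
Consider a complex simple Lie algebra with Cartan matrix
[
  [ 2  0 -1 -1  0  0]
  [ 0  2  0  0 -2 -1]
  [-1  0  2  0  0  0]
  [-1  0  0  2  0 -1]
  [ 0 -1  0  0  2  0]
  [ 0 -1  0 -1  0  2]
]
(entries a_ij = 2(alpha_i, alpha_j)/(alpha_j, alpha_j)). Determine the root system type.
The matrix has rank 6 with 2's on the diagonal. Reading the off-diagonal entries as Dynkin edges (a single edge where a_ij = a_ji = -1; a double or triple edge where a_ij * a_ji = 2 or 3), the diagram is a chain of 6 nodes with a double edge at one end; the terminal node there is the unique short simple root (B_6). One simple-root ordering that puts it in standard form is (alpha_3, alpha_1, alpha_4, alpha_6, alpha_2, alpha_5). So the algebra is type B_6, i.e. so(13).

B_6 (so(13))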